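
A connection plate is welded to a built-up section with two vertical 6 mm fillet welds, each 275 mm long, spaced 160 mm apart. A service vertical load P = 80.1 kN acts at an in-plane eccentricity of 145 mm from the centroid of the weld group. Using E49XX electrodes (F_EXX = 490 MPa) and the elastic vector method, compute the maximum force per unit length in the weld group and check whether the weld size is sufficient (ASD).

Total weld length L_w = 550 mm. Treat welds as unit-width lines.
Polar moment about centroid: J = 2[d³/12 + d(b/2)²] = 2[275³/12 + 275×80²] = 6986000 mm³.
Direct shear f_v = P/L_w = 80.1×10³ / 550 = 145.6 N/mm (vertical).
Torsion M = P·e = 80.1×10³ × 145 = 11614000 N·mm.
Critical point at (x, y) = (80, 137.5) from centroid. f_tx = M·y/J = 228.6 N/mm; f_ty = M·x/J = 133 N/mm.
Resultant f_max = √[f_tx² + (f_v + f_ty)²] = √[228.6² + (145.6 + 133)²] = 360.4 N/mm.
Capacity per unit length: r_n/Ω = (1/2.0) × 0.6 × 490 × (0.707 × 6) = 623.6 N/mm.
360.4 ≤ 623.6 → adequate.

f_max ≈ 360 N/mm; adequate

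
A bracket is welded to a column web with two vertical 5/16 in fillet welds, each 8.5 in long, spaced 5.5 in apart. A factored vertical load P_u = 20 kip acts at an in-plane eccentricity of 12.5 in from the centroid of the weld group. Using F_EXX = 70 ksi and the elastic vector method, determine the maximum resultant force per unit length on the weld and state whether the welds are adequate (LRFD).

f_max ≈ 6.2 kip/in; adequate

Total weld length L_w = 17 in. Treat welds as unit-width lines.
Polar moment about centroid: J = 2[d³/12 + d(b/2)²] = 2[8.5³/12 + 8.5×2.75²] = 230.9 in³.
Direct shear f_v = P/L_w = 20 / 17 = 1.176 kip/in (vertical).
Torsion M = P·e = 20 × 12.5 = 250 kip·in.
Critical point at (x, y) = (2.75, 4.25) from centroid. f_tx = M·y/J = 4.601 kip/in; f_ty = M·x/J = 2.977 kip/in.
Resultant f_max = √[f_tx² + (f_v + f_ty)²] = √[4.601² + (1.176 + 2.977)²] = 6.199 kip/in.
Capacity per unit length: φr_n = 0.75 × 0.6 × 70 × (0.707 × 0.3125) = 6.96 kip/in.
6.199 ≤ 6.96 → adequate.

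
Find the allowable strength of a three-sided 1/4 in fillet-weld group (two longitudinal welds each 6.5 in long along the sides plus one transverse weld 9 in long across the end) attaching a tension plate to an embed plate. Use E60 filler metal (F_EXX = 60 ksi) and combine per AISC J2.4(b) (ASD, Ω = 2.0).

t_e = 0.707 × 0.25 = 0.1767 in.
R_nwl = 0.6 × 60 × 0.1767 × 13 = 82.72 kip (longitudinal, 2 welds).
R_nwt = 0.6 × 60 × 0.1767 × 9 = 57.27 kip (transverse, base value).
(i) R_nwl + R_nwt = 140 kip; (ii) 0.85 R_nwl + 1.5 R_nwt = 156.2 kip.
R_n = max = 156.2 kip [governs: (ii)]; R_n/Ω = 78.11 kip.

R_n/Ω ≈ 78.1 kip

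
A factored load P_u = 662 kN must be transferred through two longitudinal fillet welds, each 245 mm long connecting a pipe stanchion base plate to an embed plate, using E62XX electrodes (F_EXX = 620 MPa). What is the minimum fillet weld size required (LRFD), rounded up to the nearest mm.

Total weld length L = 490 mm.
Required throat t_e = P_u / (φ × 0.6 F_EXX × L) = 662 / (0.75 × 0.6 × 620 × 490 × 10⁻³) = 4.842 mm.
Required leg w = t_e / 0.707 = 6.849 mm → use 7 mm.

w = 7 mm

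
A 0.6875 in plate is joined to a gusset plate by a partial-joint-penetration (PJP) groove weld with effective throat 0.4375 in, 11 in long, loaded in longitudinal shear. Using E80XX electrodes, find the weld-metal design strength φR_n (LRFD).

E80XX → F_EXX = 80 ksi.
Effective throat (given) t_e = 0.4375 in.
A_we = 0.4375 × 11 = 4.812 in².
F_nw = 0.6 F_EXX = 48 ksi.
φR_n = 0.75 × 48 × 4.812 = 173.2 kips.

φR_n ≈ 173 kips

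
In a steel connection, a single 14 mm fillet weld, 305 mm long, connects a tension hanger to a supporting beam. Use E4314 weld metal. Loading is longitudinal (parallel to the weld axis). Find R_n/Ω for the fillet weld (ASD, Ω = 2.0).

E43XX → F_EXX = 430 MPa.
Effective throat t_e = 0.707 × 14 = 9.898 mm.
Total length L = 305 mm; A_we = 9.898 × 305 = 3019 mm².
F_nw = 0.6 F_EXX = 0.6 × 430 = 258 MPa.
R_n = 258 × 3019 × 10⁻³ = 778.9 kN; R_n/Ω = 778.9/2.0 = 389.4 kN.

R_n/Ω ≈ 389 kN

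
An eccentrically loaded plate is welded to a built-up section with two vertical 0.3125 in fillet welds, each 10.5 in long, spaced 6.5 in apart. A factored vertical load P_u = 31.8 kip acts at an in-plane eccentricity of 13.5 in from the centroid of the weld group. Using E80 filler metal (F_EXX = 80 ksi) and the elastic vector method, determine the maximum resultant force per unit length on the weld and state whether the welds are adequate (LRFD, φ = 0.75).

f_max ≈ 7.3 kip/in; adequate

Total weld length L_w = 21 in. Treat welds as unit-width lines.
Polar moment about centroid: J = 2[d³/12 + d(b/2)²] = 2[10.5³/12 + 10.5×3.25²] = 414.8 in³.
Direct shear f_v = P/L_w = 31.8 / 21 = 1.514 kip/in (vertical).
Torsion M = P·e = 31.8 × 13.5 = 429.3 kip·in.
Critical point at (x, y) = (3.25, 5.25) from centroid. f_tx = M·y/J = 5.434 kip/in; f_ty = M·x/J = 3.364 kip/in.
Resultant f_max = √[f_tx² + (f_v + f_ty)²] = √[5.434² + (1.514 + 3.364)²] = 7.303 kip/in.
Capacity per unit length: φr_n = 0.75 × 0.6 × 80 × (0.707 × 0.3125) = 7.954 kip/in.
7.303 ≤ 7.954 → adequate.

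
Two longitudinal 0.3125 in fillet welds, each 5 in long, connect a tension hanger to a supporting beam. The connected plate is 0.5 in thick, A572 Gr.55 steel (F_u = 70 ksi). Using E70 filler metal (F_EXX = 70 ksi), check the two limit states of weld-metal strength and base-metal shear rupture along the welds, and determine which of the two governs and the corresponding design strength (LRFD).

t_e = 0.707 × 0.3125 = 0.2209 in; L = 10 in.
Weld metal: φR_n = 0.75 × 0.6 × 70 × 0.2209 × 10 = 69.6 kips.
Base metal (shear rupture): φR_n = 0.75 × 0.6 × 70 × 0.5 × 10 = 157.5 kips.
Governing: weld metal.

φR_n ≈ 69.6 kips (weld metal governs)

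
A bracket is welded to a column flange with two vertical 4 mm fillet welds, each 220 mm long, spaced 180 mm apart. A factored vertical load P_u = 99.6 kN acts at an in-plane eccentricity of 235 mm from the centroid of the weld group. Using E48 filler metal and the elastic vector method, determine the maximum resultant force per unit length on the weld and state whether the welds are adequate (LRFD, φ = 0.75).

E48XX → F_EXX = 480 MPa.
Total weld length L_w = 440 mm. Treat welds as unit-width lines.
Polar moment about centroid: J = 2[d³/12 + d(b/2)²] = 2[220³/12 + 220×90²] = 5339000 mm³.
Direct shear f_v = P/L_w = 99.6×10³ / 440 = 226.4 N/mm (vertical).
Torsion M = P·e = 99.6×10³ × 235 = 23406000 N·mm.
Critical point at (x, y) = (90, 110) from centroid. f_tx = M·y/J = 482.3 N/mm; f_ty = M·x/J = 394.6 N/mm.
Resultant f_max = √[f_tx² + (f_v + f_ty)²] = √[482.3² + (226.4 + 394.6)²] = 786.2 N/mm.
Capacity per unit length: φr_n = 0.75 × 0.6 × 480 × (0.707 × 4) = 610.8 N/mm.
786.2 > 610.8 → NOT adequate.

f_max ≈ 786 N/mm; NOT adequate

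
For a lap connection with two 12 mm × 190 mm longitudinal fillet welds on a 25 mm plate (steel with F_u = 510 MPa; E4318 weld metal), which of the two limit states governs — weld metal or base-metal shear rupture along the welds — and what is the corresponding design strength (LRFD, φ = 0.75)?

E43XX → F_EXX = 430 MPa.
t_e = 0.707 × 12 = 8.484 mm; L = 380 mm.
Weld metal: φR_n = 0.75 × 0.6 × 430 × 8.484 × 380 × 10⁻³ = 623.8 kN.
Base metal (shear rupture): φR_n = 0.75 × 0.6 × 510 × 25 × 380 × 10⁻³ = 2180 kN.
Governing: weld metal.

φR_n ≈ 624 kN (weld metal governs)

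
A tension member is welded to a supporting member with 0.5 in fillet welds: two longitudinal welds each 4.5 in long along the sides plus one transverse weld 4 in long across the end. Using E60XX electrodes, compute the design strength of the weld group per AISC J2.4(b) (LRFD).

E60XX → F_EXX = 60 ksi.
t_e = 0.707 × 0.5 = 0.3535 in.
R_nwl = 0.6 × 60 × 0.3535 × 9 = 114.5 kips (longitudinal, 2 welds).
R_nwt = 0.6 × 60 × 0.3535 × 4 = 50.9 kips (transverse, base value).
(i) R_nwl + R_nwt = 165.4 kips; (ii) 0.85 R_nwl + 1.5 R_nwt = 173.7 kips.
R_n = max = 173.7 kips [governs: (ii)]; φR_n = 130.3 kips.

φR_n ≈ 130 kips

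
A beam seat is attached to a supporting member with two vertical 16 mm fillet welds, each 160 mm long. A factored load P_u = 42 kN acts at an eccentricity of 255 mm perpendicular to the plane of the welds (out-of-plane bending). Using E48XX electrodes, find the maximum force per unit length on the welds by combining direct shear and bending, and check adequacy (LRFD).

E48XX → F_EXX = 480 MPa.
L_w = 2 × 160 = 320 mm; section modulus (unit throat) S = 2 × L²/6 = 8533 mm².
Direct shear f_v = P/L_w = 42×10³/320 = 131.2 N/mm.
Moment M = P × e = 42×10³ × 255 = 10710000 N·mm; bending f_b = M/S = 1255 N/mm.
f_max = √(f_v² + f_b²) = √(131.2² + 1255²) = 1262 N/mm.
φr_n = 0.75 × 0.6 × 480 × (0.707 × 16) = 2443 N/mm → adequate.

f_max ≈ 1260 N/mm; adequate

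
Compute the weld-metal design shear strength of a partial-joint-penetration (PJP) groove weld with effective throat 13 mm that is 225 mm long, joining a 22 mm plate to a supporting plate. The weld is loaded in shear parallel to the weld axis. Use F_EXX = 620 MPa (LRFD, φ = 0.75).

φR_n ≈ 816 kN

Effective throat (given) t_e = 13 mm.
A_we = 13 × 225 = 2925 mm².
F_nw = 0.6 F_EXX = 372 MPa.
φR_n = 0.75 × 372 × 2925 × 10⁻³ = 816.1 kN.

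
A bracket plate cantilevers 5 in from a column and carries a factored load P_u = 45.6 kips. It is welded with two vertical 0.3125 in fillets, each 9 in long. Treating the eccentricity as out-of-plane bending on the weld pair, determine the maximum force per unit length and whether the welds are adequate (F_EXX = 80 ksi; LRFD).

L_w = 2 × 9 = 18 in; section modulus (unit throat) S = 2 × L²/6 = 27 in².
Direct shear f_v = P/L_w = 45.6/18 = 2.533 kip/in.
Moment M = P × e = 45.6 × 5 = 228 kip·in; bending f_b = M/S = 8.444 kip/in.
f_max = √(f_v² + f_b²) = √(2.533² + 8.444²) = 8.816 kip/in.
φr_n = 0.75 × 0.6 × 80 × (0.707 × 0.3125) = 7.954 kip/in → NOT adequate.

f_max ≈ 8.82 kip/in; NOT adequate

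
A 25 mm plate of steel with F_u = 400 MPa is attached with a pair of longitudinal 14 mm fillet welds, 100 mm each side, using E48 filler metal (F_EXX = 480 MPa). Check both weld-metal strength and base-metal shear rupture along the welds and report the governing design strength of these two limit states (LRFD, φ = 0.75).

t_e = 0.707 × 14 = 9.898 mm; L = 200 mm.
Weld metal: φR_n = 0.75 × 0.6 × 480 × 9.898 × 200 × 10⁻³ = 427.6 kN.
Base metal (shear rupture): φR_n = 0.75 × 0.6 × 400 × 25 × 200 × 10⁻³ = 900 kN.
Governing: weld metal.

φR_n ≈ 428 kN (weld metal governs)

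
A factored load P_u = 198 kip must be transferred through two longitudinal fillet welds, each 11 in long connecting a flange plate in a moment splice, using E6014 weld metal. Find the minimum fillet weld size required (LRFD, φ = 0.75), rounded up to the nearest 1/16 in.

w = 1/2 in

E60XX → F_EXX = 60 ksi.
Total weld length L = 22 in.
Required throat t_e = P_u / (φ × 0.6 F_EXX × L) = 198 / (0.75 × 0.6 × 60 × 22) = 0.3333 in.
Required leg w = t_e / 0.707 = 0.4715 in → use 1/2 in.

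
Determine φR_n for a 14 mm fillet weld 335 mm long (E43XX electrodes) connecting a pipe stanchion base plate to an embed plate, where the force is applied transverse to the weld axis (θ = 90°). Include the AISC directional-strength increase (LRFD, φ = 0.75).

φR_n ≈ 962 kN

E43XX → F_EXX = 430 MPa.
t_e = 0.707 × 14 = 9.898 mm; A_we = 9.898 × 335 = 3316 mm².
Directional factor: 1.0 + 0.5 sin^1.5(90°) = 1.5.
F_nw = 0.6 × 430 × 1.5 = 387 MPa.
φR_n = 0.75 × 387 × 3316 × 10⁻³ = 962.4 kN.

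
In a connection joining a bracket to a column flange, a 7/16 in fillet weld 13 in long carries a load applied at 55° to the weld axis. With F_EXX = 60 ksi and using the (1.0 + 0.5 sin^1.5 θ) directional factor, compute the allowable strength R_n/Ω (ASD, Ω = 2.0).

t_e = 0.707 × 0.4375 = 0.3093 in; A_we = 0.3093 × 13 = 4.021 in².
Directional factor: 1.0 + 0.5 sin^1.5(55°) = 1.371.
F_nw = 0.6 × 60 × 1.371 = 49.35 ksi.
R_n/Ω = (49.35 × 4.021) / 2.0 = 99.21 kips.

R_n/Ω ≈ 99.2 kips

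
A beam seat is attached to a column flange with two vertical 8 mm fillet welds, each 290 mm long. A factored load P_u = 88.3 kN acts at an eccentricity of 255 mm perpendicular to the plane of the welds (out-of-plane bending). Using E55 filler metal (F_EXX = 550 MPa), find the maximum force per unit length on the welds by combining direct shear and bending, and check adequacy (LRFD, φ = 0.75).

f_max ≈ 818 N/mm; adequate

L_w = 2 × 290 = 580 mm; section modulus (unit throat) S = 2 × L²/6 = 28030 mm².
Direct shear f_v = P/L_w = 88.3×10³/580 = 152.2 N/mm.
Moment M = P × e = 88.3×10³ × 255 = 22516000 N·mm; bending f_b = M/S = 803.2 N/mm.
f_max = √(f_v² + f_b²) = √(152.2² + 803.2²) = 817.5 N/mm.
φr_n = 0.75 × 0.6 × 550 × (0.707 × 8) = 1400 N/mm → adequate.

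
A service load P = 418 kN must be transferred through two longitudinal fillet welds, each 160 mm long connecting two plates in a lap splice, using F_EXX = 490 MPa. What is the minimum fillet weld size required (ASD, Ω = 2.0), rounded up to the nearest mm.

Total weld length L = 320 mm.
Required throat t_e = P × Ω / (0.6 F_EXX × L) = 418 × 2.0 / (0.6 × 490 × 320 × 10⁻³) = 8.886 mm.
Required leg w = t_e / 0.707 = 12.57 mm → use 13 mm.

w = 13 mm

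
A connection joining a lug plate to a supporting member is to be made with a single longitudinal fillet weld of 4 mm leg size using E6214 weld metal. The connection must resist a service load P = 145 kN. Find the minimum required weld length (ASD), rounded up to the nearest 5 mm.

L = 280 mm

E62XX → F_EXX = 620 MPa.
Throat t_e = 0.707 × 4 = 2.828 mm.
r_n/Ω = (0.6 × 620 × 2.828) / 2.0 = 526 N/mm = 0.526 kN/mm.
L_req = P / (r_n/Ω) = 145 / 0.526 = 275.7 mm total.
Round up → use L = 280 mm.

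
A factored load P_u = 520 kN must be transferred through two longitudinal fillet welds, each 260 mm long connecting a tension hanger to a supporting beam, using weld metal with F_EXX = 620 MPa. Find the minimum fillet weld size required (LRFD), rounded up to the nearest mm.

w = 6 mm

Total weld length L = 520 mm.
Required throat t_e = P_u / (φ × 0.6 F_EXX × L) = 520 / (0.75 × 0.6 × 620 × 520 × 10⁻³) = 3.584 mm.
Required leg w = t_e / 0.707 = 5.07 mm → use 6 mm.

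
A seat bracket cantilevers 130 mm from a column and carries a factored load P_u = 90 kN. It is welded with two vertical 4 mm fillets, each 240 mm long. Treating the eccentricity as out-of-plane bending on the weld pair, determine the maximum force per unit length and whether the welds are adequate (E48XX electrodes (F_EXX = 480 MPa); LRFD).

L_w = 2 × 240 = 480 mm; section modulus (unit throat) S = 2 × L²/6 = 19200 mm².
Direct shear f_v = P/L_w = 90×10³/480 = 187.5 N/mm.
Moment M = P × e = 90×10³ × 130 = 11700000 N·mm; bending f_b = M/S = 609.4 N/mm.
f_max = √(f_v² + f_b²) = √(187.5² + 609.4²) = 637.6 N/mm.
φr_n = 0.75 × 0.6 × 480 × (0.707 × 4) = 610.8 N/mm → NOT adequate.

f_max ≈ 638 N/mm; NOT adequate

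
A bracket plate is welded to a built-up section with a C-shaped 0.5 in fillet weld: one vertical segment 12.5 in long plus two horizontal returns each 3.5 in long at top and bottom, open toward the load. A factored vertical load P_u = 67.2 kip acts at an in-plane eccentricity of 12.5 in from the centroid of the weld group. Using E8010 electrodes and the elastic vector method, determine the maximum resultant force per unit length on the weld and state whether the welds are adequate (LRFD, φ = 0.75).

E80XX → F_EXX = 80 ksi.
Total weld length L_w = 19.5 in. Treat welds as unit-width lines.
Centroid: x̄ = 2×3.5×1.75 / 19.5 = 0.6282 in from the vertical weld.
Polar moment about centroid: J = I_x + I_y = [12.5³/12 + 2×3.5×6.25²] + [12.5×0.6282² + 2(3.5³/12 + 3.5×1.122²)] = 457.1 in³.
Direct shear f_v = P/L_w = 67.2 / 19.5 = 3.446 kip/in (vertical).
Torsion M = P·e = 67.2 × 12.5 = 840 kip·in.
Critical point at (x, y) = (2.872, 6.25) from centroid. f_tx = M·y/J = 11.49 kip/in; f_ty = M·x/J = 5.278 kip/in.
Resultant f_max = √[f_tx² + (f_v + f_ty)²] = √[11.49² + (3.446 + 5.278)²] = 14.42 kip/in.
Capacity per unit length: φr_n = 0.75 × 0.6 × 80 × (0.707 × 0.5) = 12.73 kip/in.
14.42 > 12.73 → NOT adequate.

f_max ≈ 14.4 kip/in; NOT adequate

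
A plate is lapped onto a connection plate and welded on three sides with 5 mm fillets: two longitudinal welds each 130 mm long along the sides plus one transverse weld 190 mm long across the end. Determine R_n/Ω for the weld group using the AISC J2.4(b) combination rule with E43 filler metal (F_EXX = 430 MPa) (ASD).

t_e = 0.707 × 5 = 3.535 mm.
R_nwl = 0.6 × 430 × 3.535 × 260 × 10⁻³ = 237.1 kN (longitudinal, 2 welds).
R_nwt = 0.6 × 430 × 3.535 × 190 × 10⁻³ = 173.3 kN (transverse, base value).
(i) R_nwl + R_nwt = 410.4 kN; (ii) 0.85 R_nwl + 1.5 R_nwt = 461.5 kN.
R_n = max = 461.5 kN [governs: (ii)]; R_n/Ω = 230.7 kN.

R_n/Ω ≈ 231 kN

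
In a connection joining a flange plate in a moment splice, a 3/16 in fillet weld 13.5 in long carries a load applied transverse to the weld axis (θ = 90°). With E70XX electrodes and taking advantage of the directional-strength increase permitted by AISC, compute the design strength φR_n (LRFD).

E70XX → F_EXX = 70 ksi.
t_e = 0.707 × 0.1875 = 0.1326 in; A_we = 0.1326 × 13.5 = 1.79 in².
Directional factor: 1.0 + 0.5 sin^1.5(90°) = 1.5.
F_nw = 0.6 × 70 × 1.5 = 63 ksi.
φR_n = 0.75 × 63 × 1.79 = 84.56 kip.

φR_n ≈ 84.6 kip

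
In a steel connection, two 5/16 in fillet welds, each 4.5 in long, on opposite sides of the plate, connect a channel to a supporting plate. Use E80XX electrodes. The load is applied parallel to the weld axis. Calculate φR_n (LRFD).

E80XX → F_EXX = 80 ksi.
Effective throat t_e = 0.707 × 0.3125 = 0.2209 in.
Total length L = 9 in; A_we = 0.2209 × 9 = 1.988 in².
F_nw = 0.6 F_EXX = 0.6 × 80 = 48 ksi.
φR_n = 0.75 × 48 × 1.988 = 71.58 kips.

φR_n ≈ 71.6 kips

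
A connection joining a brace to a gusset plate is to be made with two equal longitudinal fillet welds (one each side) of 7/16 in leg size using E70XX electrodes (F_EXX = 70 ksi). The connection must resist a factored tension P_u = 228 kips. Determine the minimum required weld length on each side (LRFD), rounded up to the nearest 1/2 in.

Throat t_e = 0.707 × 0.4375 = 0.3093 in.
φr_n = 0.75 × 0.6 × 70 × 0.3093 = 9.743 kips/in.
L_req = P_u / φr_n = 228 / 9.743 = 23.4 in total.
Per side: 23.4 / 2 = 11.7 in.
Round up → use L = 12 in on each side.

L = 12 in on each side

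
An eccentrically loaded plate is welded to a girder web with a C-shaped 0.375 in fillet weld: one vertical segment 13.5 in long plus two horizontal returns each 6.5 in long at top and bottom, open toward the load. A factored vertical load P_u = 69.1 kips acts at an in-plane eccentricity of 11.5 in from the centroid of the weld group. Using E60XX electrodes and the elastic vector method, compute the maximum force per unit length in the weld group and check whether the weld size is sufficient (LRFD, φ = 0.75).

E60XX → F_EXX = 60 ksi.
Total weld length L_w = 26.5 in. Treat welds as unit-width lines.
Centroid: x̄ = 2×6.5×3.25 / 26.5 = 1.594 in from the vertical weld.
Polar moment about centroid: J = I_x + I_y = [13.5³/12 + 2×6.5×6.75²] + [13.5×1.594² + 2(6.5³/12 + 6.5×1.656²)] = 913.1 in³.
Direct shear f_v = P/L_w = 69.1 / 26.5 = 2.608 kip/in (vertical).
Torsion M = P·e = 69.1 × 11.5 = 794.65 kip·in.
Critical point at (x, y) = (4.906, 6.75) from centroid. f_tx = M·y/J = 5.875 kip/in; f_ty = M·x/J = 4.269 kip/in.
Resultant f_max = √[f_tx² + (f_v + f_ty)²] = √[5.875² + (2.608 + 4.269)²] = 9.045 kip/in.
Capacity per unit length: φr_n = 0.75 × 0.6 × 60 × (0.707 × 0.375) = 7.158 kip/in.
9.045 > 7.158 → NOT adequate.

f_max ≈ 9.04 kip/in; NOT adequate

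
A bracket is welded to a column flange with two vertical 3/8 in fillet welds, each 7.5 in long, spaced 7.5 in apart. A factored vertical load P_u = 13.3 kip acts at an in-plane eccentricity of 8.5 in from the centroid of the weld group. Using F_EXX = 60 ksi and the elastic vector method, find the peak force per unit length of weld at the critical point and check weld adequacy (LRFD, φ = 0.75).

f_max ≈ 2.83 kip/in; adequate

Total weld length L_w = 15 in. Treat welds as unit-width lines.
Polar moment about centroid: J = 2[d³/12 + d(b/2)²] = 2[7.5³/12 + 7.5×3.75²] = 281.2 in³.
Direct shear f_v = P/L_w = 13.3 / 15 = 0.8867 kip/in (vertical).
Torsion M = P·e = 13.3 × 8.5 = 113.05 kip·in.
Critical point at (x, y) = (3.75, 3.75) from centroid. f_tx = M·y/J = 1.507 kip/in; f_ty = M·x/J = 1.507 kip/in.
Resultant f_max = √[f_tx² + (f_v + f_ty)²] = √[1.507² + (0.8867 + 1.507)²] = 2.829 kip/in.
Capacity per unit length: φr_n = 0.75 × 0.6 × 60 × (0.707 × 0.375) = 7.158 kip/in.
2.829 ≤ 7.158 → adequate.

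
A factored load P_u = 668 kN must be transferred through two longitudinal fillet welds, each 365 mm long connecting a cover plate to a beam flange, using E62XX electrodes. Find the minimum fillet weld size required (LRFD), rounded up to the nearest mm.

w = 5 mm

E62XX → F_EXX = 620 MPa.
Total weld length L = 730 mm.
Required throat t_e = P_u / (φ × 0.6 F_EXX × L) = 668 / (0.75 × 0.6 × 620 × 730 × 10⁻³) = 3.28 mm.
Required leg w = t_e / 0.707 = 4.639 mm → use 5 mm.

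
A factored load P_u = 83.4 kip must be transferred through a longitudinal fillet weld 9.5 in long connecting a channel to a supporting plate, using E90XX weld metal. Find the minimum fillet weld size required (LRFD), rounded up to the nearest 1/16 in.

E90XX → F_EXX = 90 ksi.
Total weld length L = 9.5 in.
Required throat t_e = P_u / (φ × 0.6 F_EXX × L) = 83.4 / (0.75 × 0.6 × 90 × 9.5) = 0.2168 in.
Required leg w = t_e / 0.707 = 0.3066 in → use 5/16 in.

w = 5/16 in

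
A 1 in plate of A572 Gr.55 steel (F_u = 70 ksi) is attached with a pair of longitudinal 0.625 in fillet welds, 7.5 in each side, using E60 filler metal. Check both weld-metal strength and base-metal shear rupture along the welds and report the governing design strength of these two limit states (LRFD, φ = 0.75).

φR_n ≈ 179 kips (weld metal governs)

E60XX → F_EXX = 60 ksi.
t_e = 0.707 × 0.625 = 0.4419 in; L = 15 in.
Weld metal: φR_n = 0.75 × 0.6 × 60 × 0.4419 × 15 = 179 kips.
Base metal (shear rupture): φR_n = 0.75 × 0.6 × 70 × 1 × 15 = 472.5 kips.
Governing: weld metal.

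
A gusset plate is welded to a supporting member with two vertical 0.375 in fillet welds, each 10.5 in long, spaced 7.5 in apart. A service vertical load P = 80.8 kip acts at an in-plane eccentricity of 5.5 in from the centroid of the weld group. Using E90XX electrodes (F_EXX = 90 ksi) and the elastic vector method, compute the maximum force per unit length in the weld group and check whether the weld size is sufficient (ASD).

f_max ≈ 8.69 kip/in; NOT adequate

Total weld length L_w = 21 in. Treat welds as unit-width lines.
Polar moment about centroid: J = 2[d³/12 + d(b/2)²] = 2[10.5³/12 + 10.5×3.75²] = 488.2 in³.
Direct shear f_v = P/L_w = 80.8 / 21 = 3.848 kip/in (vertical).
Torsion M = P·e = 80.8 × 5.5 = 444.4 kip·in.
Critical point at (x, y) = (3.75, 5.25) from centroid. f_tx = M·y/J = 4.778 kip/in; f_ty = M·x/J = 3.413 kip/in.
Resultant f_max = √[f_tx² + (f_v + f_ty)²] = √[4.778² + (3.848 + 3.413)²] = 8.692 kip/in.
Capacity per unit length: r_n/Ω = (1/2.0) × 0.6 × 90 × (0.707 × 0.375) = 7.158 kip/in.
8.692 > 7.158 → NOT adequate.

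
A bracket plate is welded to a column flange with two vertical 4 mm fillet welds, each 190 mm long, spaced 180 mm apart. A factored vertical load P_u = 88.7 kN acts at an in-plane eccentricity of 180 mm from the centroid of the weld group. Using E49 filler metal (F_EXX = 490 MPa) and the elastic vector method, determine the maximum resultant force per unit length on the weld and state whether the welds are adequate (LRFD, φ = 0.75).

Total weld length L_w = 380 mm. Treat welds as unit-width lines.
Polar moment about centroid: J = 2[d³/12 + d(b/2)²] = 2[190³/12 + 190×90²] = 4221000 mm³.
Direct shear f_v = P/L_w = 88.7×10³ / 380 = 233.4 N/mm (vertical).
Torsion M = P·e = 88.7×10³ × 180 = 15966000 N·mm.
Critical point at (x, y) = (90, 95) from centroid. f_tx = M·y/J = 359.3 N/mm; f_ty = M·x/J = 340.4 N/mm.
Resultant f_max = √[f_tx² + (f_v + f_ty)²] = √[359.3² + (233.4 + 340.4)²] = 677.1 N/mm.
Capacity per unit length: φr_n = 0.75 × 0.6 × 490 × (0.707 × 4) = 623.6 N/mm.
677.1 > 623.6 → NOT adequate.

f_max ≈ 677 N/mm; NOT adequate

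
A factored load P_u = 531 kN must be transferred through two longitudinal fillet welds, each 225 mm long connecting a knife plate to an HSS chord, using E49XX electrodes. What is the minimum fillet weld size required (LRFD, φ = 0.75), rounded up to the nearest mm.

w = 8 mm

E49XX → F_EXX = 490 MPa.
Total weld length L = 450 mm.
Required throat t_e = P_u / (φ × 0.6 F_EXX × L) = 531 / (0.75 × 0.6 × 490 × 450 × 10⁻³) = 5.351 mm.
Required leg w = t_e / 0.707 = 7.569 mm → use 8 mm.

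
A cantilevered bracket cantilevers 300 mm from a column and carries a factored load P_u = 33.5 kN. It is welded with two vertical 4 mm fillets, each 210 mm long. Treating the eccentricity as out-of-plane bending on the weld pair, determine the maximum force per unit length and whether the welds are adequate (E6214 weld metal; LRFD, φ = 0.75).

E62XX → F_EXX = 620 MPa.
L_w = 2 × 210 = 420 mm; section modulus (unit throat) S = 2 × L²/6 = 14700 mm².
Direct shear f_v = P/L_w = 33.5×10³/420 = 79.76 N/mm.
Moment M = P × e = 33.5×10³ × 300 = 10050000 N·mm; bending f_b = M/S = 683.7 N/mm.
f_max = √(f_v² + f_b²) = √(79.76² + 683.7²) = 688.3 N/mm.
φr_n = 0.75 × 0.6 × 620 × (0.707 × 4) = 789 N/mm → adequate.

f_max ≈ 688 N/mm; adequate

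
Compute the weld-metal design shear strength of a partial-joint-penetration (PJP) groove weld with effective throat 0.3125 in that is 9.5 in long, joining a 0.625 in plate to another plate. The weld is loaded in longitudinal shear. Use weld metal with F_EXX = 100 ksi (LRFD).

Effective throat (given) t_e = 0.3125 in.
A_we = 0.3125 × 9.5 = 2.969 in².
F_nw = 0.6 F_EXX = 60 ksi.
φR_n = 0.75 × 60 × 2.969 = 133.6 kip.

φR_n ≈ 134 kip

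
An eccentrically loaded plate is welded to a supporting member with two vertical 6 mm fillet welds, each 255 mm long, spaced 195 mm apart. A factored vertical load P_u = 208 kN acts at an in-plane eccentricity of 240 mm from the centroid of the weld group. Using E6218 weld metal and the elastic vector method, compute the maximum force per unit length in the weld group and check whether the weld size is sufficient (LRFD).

f_max ≈ 1340 N/mm; NOT adequate

E62XX → F_EXX = 620 MPa.
Total weld length L_w = 510 mm. Treat welds as unit-width lines.
Polar moment about centroid: J = 2[d³/12 + d(b/2)²] = 2[255³/12 + 255×97.5²] = 7612000 mm³.
Direct shear f_v = P/L_w = 208×10³ / 510 = 407.8 N/mm (vertical).
Torsion M = P·e = 208×10³ × 240 = 49920000 N·mm.
Critical point at (x, y) = (97.5, 127.5) from centroid. f_tx = M·y/J = 836.2 N/mm; f_ty = M·x/J = 639.4 N/mm.
Resultant f_max = √[f_tx² + (f_v + f_ty)²] = √[836.2² + (407.8 + 639.4)²] = 1340 N/mm.
Capacity per unit length: φr_n = 0.75 × 0.6 × 620 × (0.707 × 6) = 1184 N/mm.
1340 > 1184 → NOT adequate.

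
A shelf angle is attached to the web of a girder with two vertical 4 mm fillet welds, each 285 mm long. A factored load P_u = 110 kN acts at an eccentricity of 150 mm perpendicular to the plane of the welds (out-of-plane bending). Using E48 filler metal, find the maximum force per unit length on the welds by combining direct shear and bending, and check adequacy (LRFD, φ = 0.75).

E48XX → F_EXX = 480 MPa.
L_w = 2 × 285 = 570 mm; section modulus (unit throat) S = 2 × L²/6 = 27080 mm².
Direct shear f_v = P/L_w = 110×10³/570 = 193 N/mm.
Moment M = P × e = 110×10³ × 150 = 16500000 N·mm; bending f_b = M/S = 609.4 N/mm.
f_max = √(f_v² + f_b²) = √(193² + 609.4²) = 639.2 N/mm.
φr_n = 0.75 × 0.6 × 480 × (0.707 × 4) = 610.8 N/mm → NOT adequate.

f_max ≈ 639 N/mm; NOT adequate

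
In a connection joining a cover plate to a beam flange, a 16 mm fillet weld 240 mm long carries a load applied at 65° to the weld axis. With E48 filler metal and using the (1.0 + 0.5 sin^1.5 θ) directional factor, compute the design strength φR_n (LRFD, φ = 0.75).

φR_n ≈ 839 kN

E48XX → F_EXX = 480 MPa.
t_e = 0.707 × 16 = 11.31 mm; A_we = 11.31 × 240 = 2715 mm².
Directional factor: 1.0 + 0.5 sin^1.5(65°) = 1.431.
F_nw = 0.6 × 480 × 1.431 = 412.2 MPa.
φR_n = 0.75 × 412.2 × 2715 × 10⁻³ = 839.4 kN.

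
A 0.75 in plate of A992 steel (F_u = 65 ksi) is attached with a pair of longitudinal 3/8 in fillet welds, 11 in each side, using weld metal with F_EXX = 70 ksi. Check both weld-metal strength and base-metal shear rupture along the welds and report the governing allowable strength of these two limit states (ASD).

t_e = 0.707 × 0.375 = 0.2651 in; L = 22 in.
Weld metal: R_n/Ω = (1/2.0) × 0.6 × 70 × 0.2651 × 22 = 122.5 kip.
Base metal (shear rupture): R_n/Ω = (1/2.0) × 0.6 × 65 × 0.75 × 22 = 321.8 kip.
Governing: weld metal.

R_n/Ω ≈ 122 kip (weld metal governs)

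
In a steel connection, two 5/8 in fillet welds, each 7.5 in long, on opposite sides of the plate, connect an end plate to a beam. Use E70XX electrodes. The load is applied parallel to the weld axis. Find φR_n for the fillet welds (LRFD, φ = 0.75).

E70XX → F_EXX = 70 ksi.
Effective throat t_e = 0.707 × 0.625 = 0.4419 in.
Total length L = 15 in; A_we = 0.4419 × 15 = 6.628 in².
F_nw = 0.6 F_EXX = 0.6 × 70 = 42 ksi.
φR_n = 0.75 × 42 × 6.628 = 208.8 kip.

φR_n ≈ 209 kip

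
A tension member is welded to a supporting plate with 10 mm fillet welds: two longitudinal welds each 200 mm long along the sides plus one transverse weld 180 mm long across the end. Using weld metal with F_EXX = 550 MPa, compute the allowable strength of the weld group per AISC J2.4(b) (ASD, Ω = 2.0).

t_e = 0.707 × 10 = 7.07 mm.
R_nwl = 0.6 × 550 × 7.07 × 400 × 10⁻³ = 933.2 kN (longitudinal, 2 welds).
R_nwt = 0.6 × 550 × 7.07 × 180 × 10⁻³ = 420 kN (transverse, base value).
(i) R_nwl + R_nwt = 1353 kN; (ii) 0.85 R_nwl + 1.5 R_nwt = 1423 kN.
R_n = max = 1423 kN [governs: (ii)]; R_n/Ω = 711.6 kN.

R_n/Ω ≈ 712 kN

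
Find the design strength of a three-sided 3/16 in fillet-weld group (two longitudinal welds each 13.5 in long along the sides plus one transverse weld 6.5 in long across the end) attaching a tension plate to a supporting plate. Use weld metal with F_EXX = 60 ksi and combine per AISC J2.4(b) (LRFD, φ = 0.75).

φR_n ≈ 120 kips

t_e = 0.707 × 0.1875 = 0.1326 in.
R_nwl = 0.6 × 60 × 0.1326 × 27 = 128.9 kips (longitudinal, 2 welds).
R_nwt = 0.6 × 60 × 0.1326 × 6.5 = 31.02 kips (transverse, base value).
(i) R_nwl + R_nwt = 159.9 kips; (ii) 0.85 R_nwl + 1.5 R_nwt = 156.1 kips.
R_n = max = 159.9 kips [governs: (i)]; φR_n = 119.9 kips.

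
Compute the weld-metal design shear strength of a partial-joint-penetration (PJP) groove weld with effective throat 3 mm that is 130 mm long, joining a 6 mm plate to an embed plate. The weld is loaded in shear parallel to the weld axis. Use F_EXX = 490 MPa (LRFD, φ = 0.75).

φR_n ≈ 86 kN

Effective throat (given) t_e = 3 mm.
A_we = 3 × 130 = 390 mm².
F_nw = 0.6 F_EXX = 294 MPa.
φR_n = 0.75 × 294 × 390 × 10⁻³ = 86 kN.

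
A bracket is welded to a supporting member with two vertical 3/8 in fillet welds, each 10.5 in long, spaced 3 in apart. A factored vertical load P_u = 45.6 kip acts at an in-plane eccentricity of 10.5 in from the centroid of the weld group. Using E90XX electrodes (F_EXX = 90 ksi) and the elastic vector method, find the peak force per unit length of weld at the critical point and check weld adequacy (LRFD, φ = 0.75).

f_max ≈ 11.7 kip/in; NOT adequate

Total weld length L_w = 21 in. Treat welds as unit-width lines.
Polar moment about centroid: J = 2[d³/12 + d(b/2)²] = 2[10.5³/12 + 10.5×1.5²] = 240.2 in³.
Direct shear f_v = P/L_w = 45.6 / 21 = 2.171 kip/in (vertical).
Torsion M = P·e = 45.6 × 10.5 = 478.8 kip·in.
Critical point at (x, y) = (1.5, 5.25) from centroid. f_tx = M·y/J = 10.47 kip/in; f_ty = M·x/J = 2.99 kip/in.
Resultant f_max = √[f_tx² + (f_v + f_ty)²] = √[10.47² + (2.171 + 2.99)²] = 11.67 kip/in.
Capacity per unit length: φr_n = 0.75 × 0.6 × 90 × (0.707 × 0.375) = 10.74 kip/in.
11.67 > 10.74 → NOT adequate.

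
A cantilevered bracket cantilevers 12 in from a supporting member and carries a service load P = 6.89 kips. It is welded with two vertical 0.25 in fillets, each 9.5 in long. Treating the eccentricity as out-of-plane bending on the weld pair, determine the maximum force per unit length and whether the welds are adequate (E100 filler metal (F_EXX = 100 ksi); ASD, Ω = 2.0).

f_max ≈ 2.77 kip/in; adequate

L_w = 2 × 9.5 = 19 in; section modulus (unit throat) S = 2 × L²/6 = 30.08 in².
Direct shear f_v = P/L_w = 6.89/19 = 0.3626 kip/in.
Moment M = P × e = 6.89 × 12 = 82.68 kip·in; bending f_b = M/S = 2.748 kip/in.
f_max = √(f_v² + f_b²) = √(0.3626² + 2.748²) = 2.772 kip/in.
r_n/Ω = (1/2.0) × 0.6 × 100 × (0.707 × 0.25) = 5.302 kip/in → adequate.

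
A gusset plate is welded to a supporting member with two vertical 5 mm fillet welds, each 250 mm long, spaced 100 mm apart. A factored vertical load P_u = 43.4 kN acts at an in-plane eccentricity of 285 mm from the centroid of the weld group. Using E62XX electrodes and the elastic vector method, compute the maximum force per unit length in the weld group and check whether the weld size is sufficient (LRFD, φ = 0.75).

f_max ≈ 471 N/mm; adequate

E62XX → F_EXX = 620 MPa.
Total weld length L_w = 500 mm. Treat welds as unit-width lines.
Polar moment about centroid: J = 2[d³/12 + d(b/2)²] = 2[250³/12 + 250×50²] = 3854000 mm³.
Direct shear f_v = P/L_w = 43.4×10³ / 500 = 86.8 N/mm (vertical).
Torsion M = P·e = 43.4×10³ × 285 = 12369000 N·mm.
Critical point at (x, y) = (50, 125) from centroid. f_tx = M·y/J = 401.2 N/mm; f_ty = M·x/J = 160.5 N/mm.
Resultant f_max = √[f_tx² + (f_v + f_ty)²] = √[401.2² + (86.8 + 160.5)²] = 471.2 N/mm.
Capacity per unit length: φr_n = 0.75 × 0.6 × 620 × (0.707 × 5) = 986.3 N/mm.
471.2 ≤ 986.3 → adequate.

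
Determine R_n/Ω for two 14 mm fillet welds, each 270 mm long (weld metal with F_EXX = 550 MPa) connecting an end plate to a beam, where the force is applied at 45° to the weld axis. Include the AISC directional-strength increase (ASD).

R_n/Ω ≈ 1140 kN

t_e = 0.707 × 14 = 9.898 mm; A_we = 9.898 × 540 = 5345 mm².
Directional factor: 1.0 + 0.5 sin^1.5(45°) = 1.297.
F_nw = 0.6 × 550 × 1.297 = 428.1 MPa.
R_n/Ω = (428.1 × 5345) / 2.0 × 10⁻³ = 1144 kN.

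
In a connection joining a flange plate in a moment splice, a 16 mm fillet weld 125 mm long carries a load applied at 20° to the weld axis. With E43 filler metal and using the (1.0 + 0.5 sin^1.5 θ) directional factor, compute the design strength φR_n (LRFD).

E43XX → F_EXX = 430 MPa.
t_e = 0.707 × 16 = 11.31 mm; A_we = 11.31 × 125 = 1414 mm².
Directional factor: 1.0 + 0.5 sin^1.5(20°) = 1.1.
F_nw = 0.6 × 430 × 1.1 = 283.8 MPa.
φR_n = 0.75 × 283.8 × 1414 × 10⁻³ = 301 kN.

φR_n ≈ 301 kN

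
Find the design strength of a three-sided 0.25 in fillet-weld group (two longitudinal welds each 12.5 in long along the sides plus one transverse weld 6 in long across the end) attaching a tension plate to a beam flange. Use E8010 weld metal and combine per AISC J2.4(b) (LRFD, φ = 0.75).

E80XX → F_EXX = 80 ksi.
t_e = 0.707 × 0.25 = 0.1767 in.
R_nwl = 0.6 × 80 × 0.1767 × 25 = 212.1 kips (longitudinal, 2 welds).
R_nwt = 0.6 × 80 × 0.1767 × 6 = 50.9 kips (transverse, base value).
(i) R_nwl + R_nwt = 263 kips; (ii) 0.85 R_nwl + 1.5 R_nwt = 256.6 kips.
R_n = max = 263 kips [governs: (i)]; φR_n = 197.3 kips.

φR_n ≈ 197 kips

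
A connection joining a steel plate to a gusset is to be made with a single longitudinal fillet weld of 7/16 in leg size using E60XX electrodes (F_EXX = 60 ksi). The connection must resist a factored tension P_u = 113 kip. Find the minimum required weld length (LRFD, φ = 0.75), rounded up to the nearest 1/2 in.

Throat t_e = 0.707 × 0.4375 = 0.3093 in.
φr_n = 0.75 × 0.6 × 60 × 0.3093 = 8.351 kip/in.
L_req = P_u / φr_n = 113 / 8.351 = 13.53 in total.
Round up → use L = 14 in.

L = 14 in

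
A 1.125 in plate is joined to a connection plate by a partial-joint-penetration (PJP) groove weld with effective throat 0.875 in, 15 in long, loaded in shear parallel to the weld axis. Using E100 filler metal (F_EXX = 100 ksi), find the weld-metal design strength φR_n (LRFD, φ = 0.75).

φR_n ≈ 591 kips

Effective throat (given) t_e = 0.875 in.
A_we = 0.875 × 15 = 13.12 in².
F_nw = 0.6 F_EXX = 60 ksi.
φR_n = 0.75 × 60 × 13.12 = 590.6 kips.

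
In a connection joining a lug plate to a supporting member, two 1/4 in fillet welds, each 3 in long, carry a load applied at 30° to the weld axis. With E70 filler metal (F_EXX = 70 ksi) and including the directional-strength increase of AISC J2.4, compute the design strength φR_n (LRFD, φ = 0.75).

t_e = 0.707 × 0.25 = 0.1767 in; A_we = 0.1767 × 6 = 1.06 in².
Directional factor: 1.0 + 0.5 sin^1.5(30°) = 1.177.
F_nw = 0.6 × 70 × 1.177 = 49.42 ksi.
φR_n = 0.75 × 49.42 × 1.06 = 39.31 kips.

φR_n ≈ 39.3 kips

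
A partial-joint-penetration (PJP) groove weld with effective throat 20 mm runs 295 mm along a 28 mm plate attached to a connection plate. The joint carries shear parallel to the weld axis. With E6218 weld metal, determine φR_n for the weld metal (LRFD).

φR_n ≈ 1650 kN

E62XX → F_EXX = 620 MPa.
Effective throat (given) t_e = 20 mm.
A_we = 20 × 295 = 5900 mm².
F_nw = 0.6 F_EXX = 372 MPa.
φR_n = 0.75 × 372 × 5900 × 10⁻³ = 1646 kN.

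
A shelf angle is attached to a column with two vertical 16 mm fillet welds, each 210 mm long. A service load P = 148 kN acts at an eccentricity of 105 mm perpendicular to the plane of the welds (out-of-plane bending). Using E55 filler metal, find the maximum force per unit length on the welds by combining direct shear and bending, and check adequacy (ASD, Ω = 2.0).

E55XX → F_EXX = 550 MPa.
L_w = 2 × 210 = 420 mm; section modulus (unit throat) S = 2 × L²/6 = 14700 mm².
Direct shear f_v = P/L_w = 148×10³/420 = 352.4 N/mm.
Moment M = P × e = 148×10³ × 105 = 15540000 N·mm; bending f_b = M/S = 1057 N/mm.
f_max = √(f_v² + f_b²) = √(352.4² + 1057²) = 1114 N/mm.
r_n/Ω = (1/2.0) × 0.6 × 550 × (0.707 × 16) = 1866 N/mm → adequate.

f_max ≈ 1110 N/mm; adequate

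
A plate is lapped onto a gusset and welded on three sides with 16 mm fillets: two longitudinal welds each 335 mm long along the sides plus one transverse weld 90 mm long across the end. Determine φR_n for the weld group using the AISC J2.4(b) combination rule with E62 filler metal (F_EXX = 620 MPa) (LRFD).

φR_n ≈ 2400 kN

t_e = 0.707 × 16 = 11.31 mm.
R_nwl = 0.6 × 620 × 11.31 × 670 × 10⁻³ = 2819 kN (longitudinal, 2 welds).
R_nwt = 0.6 × 620 × 11.31 × 90 × 10⁻³ = 378.7 kN (transverse, base value).
(i) R_nwl + R_nwt = 3198 kN; (ii) 0.85 R_nwl + 1.5 R_nwt = 2965 kN.
R_n = max = 3198 kN [governs: (i)]; φR_n = 2399 kN.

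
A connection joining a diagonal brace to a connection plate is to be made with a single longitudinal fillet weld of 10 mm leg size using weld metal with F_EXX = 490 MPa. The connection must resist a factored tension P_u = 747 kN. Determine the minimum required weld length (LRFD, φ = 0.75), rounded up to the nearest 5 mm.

L = 480 mm

Throat t_e = 0.707 × 10 = 7.07 mm.
φr_n = 0.75 × 0.6 × 490 × 7.07 × 10⁻³ = 1.559 kN/mm.
L_req = P_u / φr_n = 747 / 1.559 = 479.2 mm total.
Round up → use L = 480 mm.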